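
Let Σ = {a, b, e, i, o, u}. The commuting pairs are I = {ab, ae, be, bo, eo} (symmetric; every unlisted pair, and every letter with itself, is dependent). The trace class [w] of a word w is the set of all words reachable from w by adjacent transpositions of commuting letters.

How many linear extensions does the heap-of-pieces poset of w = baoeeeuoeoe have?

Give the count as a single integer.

piece 0:b — minimal
piece 1:a — minimal
piece 2:o rests on {1:a}
piece 3:e — minimal
piece 4:e rests on {3:e}
piece 5:e rests on {4:e}
piece 6:u rests on {0:b, 2:o, 5:e}
piece 7:o rests on {6:u}
piece 8:e rests on {6:u}
piece 9:o rests on {7:o}
piece 10:e rests on {8:e}
minimal pieces: {0:b, 1:a, 3:e}
ways to finish when only these pieces remain (= sum over removing one remaining piece with nothing left below it):
  1 left: {9}→1  {10}→1
  2 left: {7,9}→1  {8,10}→1  {9,10}→2
  3 left: {7,9,10}→3  {8,9,10}→3
  4 left: {7,8,9,10}→6
  5 left: {6,7,8,9,10}→6
  6 left: {0,6,7,8,9,10}→6  {2,6,7,8,9,10}→6  {5,6,7,8,9,10}→6
  7 left: {0,2,6,7,8,9,10}→12  {0,5,6,7,8,9,10}→12  {1,2,6,7,8,9,10}→6  {2,5,6,7,8,9,10}→12  {4,5,6,7,8,9,10}→6
  8 left: {0,1,2,6,7,8,9,10}→18  {0,2,5,6,7,8,9,10}→36  {0,4,5,6,7,8,9,10}→18  {1,2,5,6,7,8,9,10}→18  {2,4,5,6,7,8,9,10}→18  {3,4,5,6,7,8,9,10}→6
  9 left: {0,1,2,5,6,7,8,9,10}→72  {0,2,4,5,6,7,8,9,10}→72  {0,3,4,5,6,7,8,9,10}→24  {1,2,4,5,6,7,8,9,10}→36  {2,3,4,5,6,7,8,9,10}→24
  placing 0:b first → 60 extensions
  placing 1:a first → 120 extensions
  placing 3:e first → 180 extensions
total linear extensions = 360

360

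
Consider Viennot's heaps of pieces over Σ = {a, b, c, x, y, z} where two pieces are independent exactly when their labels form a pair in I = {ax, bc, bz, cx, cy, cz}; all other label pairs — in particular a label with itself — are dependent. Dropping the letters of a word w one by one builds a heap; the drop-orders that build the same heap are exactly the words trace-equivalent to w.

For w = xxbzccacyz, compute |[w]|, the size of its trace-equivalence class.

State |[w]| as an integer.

90

piece 0:x — minimal
piece 1:x rests on {0:x}
piece 2:b rests on {1:x}
piece 3:z rests on {1:x}
piece 4:c — minimal
piece 5:c rests on {4:c}
piece 6:a rests on {2:b, 3:z, 5:c}
piece 7:c rests on {6:a}
piece 8:y rests on {6:a}
piece 9:z rests on {8:y}
minimal pieces: {0:x, 4:c}
ways to finish when only these pieces remain (= sum over removing one remaining piece with nothing left below it):
  1 left: {7}→1  {9}→1
  2 left: {7,9}→2  {8,9}→1
  3 left: {7,8,9}→3
  4 left: {6,7,8,9}→3
  5 left: {2,6,7,8,9}→3  {3,6,7,8,9}→3  {5,6,7,8,9}→3
  6 left: {2,3,6,7,8,9}→6  {2,5,6,7,8,9}→6  {3,5,6,7,8,9}→6  {4,5,6,7,8,9}→3
  7 left: {1,2,3,6,7,8,9}→6  {2,3,5,6,7,8,9}→18  {2,4,5,6,7,8,9}→9  {3,4,5,6,7,8,9}→9
  8 left: {0,1,2,3,6,7,8,9}→6  {1,2,3,5,6,7,8,9}→24  {2,3,4,5,6,7,8,9}→36
  placing 0:x first → 60 extensions
  placing 4:c first → 30 extensions
total linear extensions = 90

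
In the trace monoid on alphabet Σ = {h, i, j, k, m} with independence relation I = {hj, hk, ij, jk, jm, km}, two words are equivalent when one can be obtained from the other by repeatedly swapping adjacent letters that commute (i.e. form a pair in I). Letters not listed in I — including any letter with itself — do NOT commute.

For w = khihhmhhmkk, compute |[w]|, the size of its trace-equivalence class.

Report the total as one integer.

0(k) covers ∅
1(h) covers ∅
2(i) covers 0:k, 1:h
3(h) covers 2:i
4(h) covers 3:h
5(m) covers 4:h
6(h) covers 5:m
7(h) covers 6:h
8(m) covers 7:h
9(k) covers 2:i
10(k) covers 9:k
floor of heap: 0:k, 1:h
completions by unplaced set U, small U first (add the entries for U minus each lowest piece of U):
  |U|=1: {8}:1  {10}:1
  |U|=2: {7,8}:1  {8,10}:2  {9,10}:1
  |U|=3: {6,7,8}:1  {7,8,10}:3  {8,9,10}:3
  |U|=4: {5,6,7,8}:1  {6,7,8,10}:4  {7,8,9,10}:6
  |U|=5: {4,5,6,7,8}:1  {5,6,7,8,10}:5  {6,7,8,9,10}:10
  |U|=6: {3,4,5,6,7,8}:1  {4,5,6,7,8,10}:6  {5,6,7,8,9,10}:15
  |U|=7: {3,4,5,6,7,8,10}:7  {4,5,6,7,8,9,10}:21
  |U|=8: {3,4,5,6,7,8,9,10}:28
  |U|=9: {2,3,4,5,6,7,8,9,10}:28
  start at 0(k): 28
  start at 1(h): 28
sum over floor = 56

56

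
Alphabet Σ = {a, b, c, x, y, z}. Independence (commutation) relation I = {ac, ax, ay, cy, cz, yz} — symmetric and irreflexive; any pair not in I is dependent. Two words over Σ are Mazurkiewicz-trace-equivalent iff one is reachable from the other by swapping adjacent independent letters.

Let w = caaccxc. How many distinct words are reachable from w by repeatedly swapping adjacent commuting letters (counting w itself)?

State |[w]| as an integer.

21

drop 0:c onto floor
drop 1:a onto floor
drop 2:a onto {1:a}
drop 3:c onto {0:c}
drop 4:c onto {3:c}
drop 5:x onto {4:c}
drop 6:c onto {5:x}
ground layer = {0:c, 1:a}
drop-orders for the pieces not yet dropped (sum over which currently-grounded one goes next):
  1 to go: {2} 1  {6} 1
  2 to go: {1,2} 1  {2,6} 2  {5,6} 1
  3 to go: {1,2,6} 3  {2,5,6} 3  {4,5,6} 1
  4 to go: {1,2,5,6} 6  {2,4,5,6} 4  {3,4,5,6} 1
  5 to go: {0,3,4,5,6} 1  {1,2,4,5,6} 10  {2,3,4,5,6} 5
  if 0:c drops first: 15 orders
  if 1:a drops first: 6 orders
heap linearizations: 21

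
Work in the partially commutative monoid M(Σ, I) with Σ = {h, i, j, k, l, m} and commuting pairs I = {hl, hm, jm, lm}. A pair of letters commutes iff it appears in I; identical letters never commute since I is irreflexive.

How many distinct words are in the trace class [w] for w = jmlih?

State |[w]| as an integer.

#0=j has no predecessor
#1=m has no predecessor
#2=l depends on [0:j]
#3=i depends on [1:m, 2:l]
#4=h depends on [3:i]
sources: [0:j, 1:m]
N(rest) = Σ N(rest − s) over sources s of rest; N(one piece) = 1:
  size 1 → [4]=1
  size 2 → [3,4]=1
  size 3 → [1,3,4]=1  [2,3,4]=1
  first=0(j) contributes 2
  first=1(m) contributes 1
|[w]| = 3

3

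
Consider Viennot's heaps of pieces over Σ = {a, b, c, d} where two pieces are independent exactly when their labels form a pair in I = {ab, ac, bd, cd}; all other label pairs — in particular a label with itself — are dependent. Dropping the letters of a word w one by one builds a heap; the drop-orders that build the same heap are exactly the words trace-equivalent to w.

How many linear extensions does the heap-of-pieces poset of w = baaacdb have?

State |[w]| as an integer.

35

drop 0:b onto floor
drop 1:a onto floor
drop 2:a onto {1:a}
drop 3:a onto {2:a}
drop 4:c onto {0:b}
drop 5:d onto {3:a}
drop 6:b onto {4:c}
ground layer = {0:b, 1:a}
drop-orders for the pieces not yet dropped (sum over which currently-grounded one goes next):
  1 to go: {5} 1  {6} 1
  2 to go: {3,5} 1  {4,6} 1  {5,6} 2
  3 to go: {0,4,6} 1  {2,3,5} 1  {3,5,6} 3  {4,5,6} 3
  4 to go: {0,4,5,6} 4  {1,2,3,5} 1  {2,3,5,6} 4  {3,4,5,6} 6
  5 to go: {0,3,4,5,6} 10  {1,2,3,5,6} 5  {2,3,4,5,6} 10
  if 0:b drops first: 15 orders
  if 1:a drops first: 20 orders
heap linearizations: 35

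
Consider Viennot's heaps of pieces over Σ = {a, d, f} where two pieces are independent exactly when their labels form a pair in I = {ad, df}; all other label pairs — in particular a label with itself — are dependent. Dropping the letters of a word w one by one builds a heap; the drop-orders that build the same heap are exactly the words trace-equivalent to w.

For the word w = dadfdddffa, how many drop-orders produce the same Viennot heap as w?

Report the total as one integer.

0(d) covers ∅
1(a) covers ∅
2(d) covers 0:d
3(f) covers 1:a
4(d) covers 2:d
5(d) covers 4:d
6(d) covers 5:d
7(f) covers 3:f
8(f) covers 7:f
9(a) covers 8:f
floor of heap: 0:d, 1:a
completions by unplaced set U, small U first (add the entries for U minus each lowest piece of U):
  |U|=1: {6}:1  {9}:1
  |U|=2: {5,6}:1  {6,9}:2  {8,9}:1
  |U|=3: {4,5,6}:1  {5,6,9}:3  {6,8,9}:3  {7,8,9}:1
  |U|=4: {2,4,5,6}:1  {3,7,8,9}:1  {4,5,6,9}:4  {5,6,8,9}:6  {6,7,8,9}:4
  |U|=5: {0,2,4,5,6}:1  {1,3,7,8,9}:1  {2,4,5,6,9}:5  {3,6,7,8,9}:5  {4,5,6,8,9}:10  {5,6,7,8,9}:10
  |U|=6: {0,2,4,5,6,9}:6  {1,3,6,7,8,9}:6  {2,4,5,6,8,9}:15  {3,5,6,7,8,9}:15  {4,5,6,7,8,9}:20
  |U|=7: {0,2,4,5,6,8,9}:21  {1,3,5,6,7,8,9}:21  {2,4,5,6,7,8,9}:35  {3,4,5,6,7,8,9}:35
  |U|=8: {0,2,4,5,6,7,8,9}:56  {1,3,4,5,6,7,8,9}:56  {2,3,4,5,6,7,8,9}:70
  start at 0(d): 126
  start at 1(a): 126
sum over floor = 252

252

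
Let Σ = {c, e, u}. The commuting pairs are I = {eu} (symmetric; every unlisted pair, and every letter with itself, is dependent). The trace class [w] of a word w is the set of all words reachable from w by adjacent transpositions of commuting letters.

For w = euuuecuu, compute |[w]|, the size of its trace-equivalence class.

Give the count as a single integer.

10

drop 0:e onto floor
drop 1:u onto floor
drop 2:u onto {1:u}
drop 3:u onto {2:u}
drop 4:e onto {0:e}
drop 5:c onto {3:u, 4:e}
drop 6:u onto {5:c}
drop 7:u onto {6:u}
ground layer = {0:e, 1:u}
drop-orders for the pieces not yet dropped (sum over which currently-grounded one goes next):
  1 to go: {7} 1
  2 to go: {6,7} 1
  3 to go: {5,6,7} 1
  4 to go: {3,5,6,7} 1  {4,5,6,7} 1
  5 to go: {0,4,5,6,7} 1  {2,3,5,6,7} 1  {3,4,5,6,7} 2
  6 to go: {0,3,4,5,6,7} 3  {1,2,3,5,6,7} 1  {2,3,4,5,6,7} 3
  if 0:e drops first: 4 orders
  if 1:u drops first: 6 orders
heap linearizations: 10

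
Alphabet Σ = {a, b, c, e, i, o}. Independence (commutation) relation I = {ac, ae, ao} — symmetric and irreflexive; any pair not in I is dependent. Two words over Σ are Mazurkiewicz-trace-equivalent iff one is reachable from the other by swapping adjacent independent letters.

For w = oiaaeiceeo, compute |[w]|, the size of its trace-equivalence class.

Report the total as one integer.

piece 0:o — minimal
piece 1:i rests on {0:o}
piece 2:a rests on {1:i}
piece 3:a rests on {2:a}
piece 4:e rests on {1:i}
piece 5:i rests on {3:a, 4:e}
piece 6:c rests on {5:i}
piece 7:e rests on {6:c}
piece 8:e rests on {7:e}
piece 9:o rests on {8:e}
minimal pieces: {0:o}
ways to finish when only these pieces remain (= sum over removing one remaining piece with nothing left below it):
  1 left: {9}→1
  2 left: {8,9}→1
  3 left: {7,8,9}→1
  4 left: {6,7,8,9}→1
  5 left: {5,6,7,8,9}→1
  6 left: {3,5,6,7,8,9}→1  {4,5,6,7,8,9}→1
  7 left: {2,3,5,6,7,8,9}→1  {3,4,5,6,7,8,9}→2
  8 left: {2,3,4,5,6,7,8,9}→3
  placing 0:o first → 3 extensions

3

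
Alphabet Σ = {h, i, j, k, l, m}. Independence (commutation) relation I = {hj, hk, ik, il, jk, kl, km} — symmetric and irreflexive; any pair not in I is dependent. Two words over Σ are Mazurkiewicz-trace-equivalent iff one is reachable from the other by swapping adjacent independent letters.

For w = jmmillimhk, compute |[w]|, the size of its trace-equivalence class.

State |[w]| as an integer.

0(j) covers ∅
1(m) covers 0:j
2(m) covers 1:m
3(i) covers 2:m
4(l) covers 2:m
5(l) covers 4:l
6(i) covers 3:i
7(m) covers 5:l, 6:i
8(h) covers 7:m
9(k) covers ∅
floor of heap: 0:j, 9:k
completions by unplaced set U, small U first (add the entries for U minus each lowest piece of U):
  |U|=1: {8}:1  {9}:1
  |U|=2: {7,8}:1  {8,9}:2
  |U|=3: {5,7,8}:1  {6,7,8}:1  {7,8,9}:3
  |U|=4: {3,6,7,8}:1  {4,5,7,8}:1  {5,6,7,8}:2  {5,7,8,9}:4  {6,7,8,9}:4
  |U|=5: {3,5,6,7,8}:3  {3,6,7,8,9}:5  {4,5,6,7,8}:3  {4,5,7,8,9}:5  {5,6,7,8,9}:10
  |U|=6: {3,4,5,6,7,8}:6  {3,5,6,7,8,9}:18  {4,5,6,7,8,9}:18
  |U|=7: {2,3,4,5,6,7,8}:6  {3,4,5,6,7,8,9}:42
  |U|=8: {1,2,3,4,5,6,7,8}:6  {2,3,4,5,6,7,8,9}:48
  start at 0(j): 54
  start at 9(k): 6
sum over floor = 60

60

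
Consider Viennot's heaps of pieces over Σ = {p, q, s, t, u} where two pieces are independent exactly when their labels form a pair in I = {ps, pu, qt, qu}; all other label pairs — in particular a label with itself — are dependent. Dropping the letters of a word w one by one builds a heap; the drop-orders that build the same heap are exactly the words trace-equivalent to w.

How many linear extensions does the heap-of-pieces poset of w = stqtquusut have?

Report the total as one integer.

15

0(s) covers ∅
1(t) covers 0:s
2(q) covers 0:s
3(t) covers 1:t
4(q) covers 2:q
5(u) covers 3:t
6(u) covers 5:u
7(s) covers 4:q, 6:u
8(u) covers 7:s
9(t) covers 8:u
floor of heap: 0:s
completions by unplaced set U, small U first (add the entries for U minus each lowest piece of U):
  |U|=1: {9}:1
  |U|=2: {8,9}:1
  |U|=3: {7,8,9}:1
  |U|=4: {4,7,8,9}:1  {6,7,8,9}:1
  |U|=5: {2,4,7,8,9}:1  {4,6,7,8,9}:2  {5,6,7,8,9}:1
  |U|=6: {2,4,6,7,8,9}:3  {3,5,6,7,8,9}:1  {4,5,6,7,8,9}:3
  |U|=7: {1,3,5,6,7,8,9}:1  {2,4,5,6,7,8,9}:6  {3,4,5,6,7,8,9}:4
  |U|=8: {1,3,4,5,6,7,8,9}:5  {2,3,4,5,6,7,8,9}:10
  start at 0(s): 15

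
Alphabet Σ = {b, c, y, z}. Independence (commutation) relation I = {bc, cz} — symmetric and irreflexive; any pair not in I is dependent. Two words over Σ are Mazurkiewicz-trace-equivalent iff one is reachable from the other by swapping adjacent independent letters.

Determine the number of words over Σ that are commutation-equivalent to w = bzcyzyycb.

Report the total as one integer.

0(b) covers ∅
1(z) covers 0:b
2(c) covers ∅
3(y) covers 1:z, 2:c
4(z) covers 3:y
5(y) covers 4:z
6(y) covers 5:y
7(c) covers 6:y
8(b) covers 6:y
floor of heap: 0:b, 2:c
completions by unplaced set U, small U first (add the entries for U minus each lowest piece of U):
  |U|=1: {7}:1  {8}:1
  |U|=2: {7,8}:2
  |U|=3: {6,7,8}:2
  |U|=4: {5,6,7,8}:2
  |U|=5: {4,5,6,7,8}:2
  |U|=6: {3,4,5,6,7,8}:2
  |U|=7: {1,3,4,5,6,7,8}:2  {2,3,4,5,6,7,8}:2
  start at 0(b): 4
  start at 2(c): 2
sum over floor = 6

6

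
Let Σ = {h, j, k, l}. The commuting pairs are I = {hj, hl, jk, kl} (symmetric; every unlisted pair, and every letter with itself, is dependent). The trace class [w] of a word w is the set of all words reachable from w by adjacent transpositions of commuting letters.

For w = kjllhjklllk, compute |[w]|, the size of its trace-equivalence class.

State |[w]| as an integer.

330

piece 0:k — minimal
piece 1:j — minimal
piece 2:l rests on {1:j}
piece 3:l rests on {2:l}
piece 4:h rests on {0:k}
piece 5:j rests on {3:l}
piece 6:k rests on {4:h}
piece 7:l rests on {5:j}
piece 8:l rests on {7:l}
piece 9:l rests on {8:l}
piece 10:k rests on {6:k}
minimal pieces: {0:k, 1:j}
ways to finish when only these pieces remain (= sum over removing one remaining piece with nothing left below it):
  1 left: {9}→1  {10}→1
  2 left: {6,10}→1  {8,9}→1  {9,10}→2
  3 left: {4,6,10}→1  {6,9,10}→3  {7,8,9}→1  {8,9,10}→3
  4 left: {0,4,6,10}→1  {4,6,9,10}→4  {5,7,8,9}→1  {6,8,9,10}→6  {7,8,9,10}→4
  5 left: {0,4,6,9,10}→5  {3,5,7,8,9}→1  {4,6,8,9,10}→10  {5,7,8,9,10}→5  {6,7,8,9,10}→10
  6 left: {0,4,6,8,9,10}→15  {2,3,5,7,8,9}→1  {3,5,7,8,9,10}→6  {4,6,7,8,9,10}→20  {5,6,7,8,9,10}→15
  7 left: {0,4,6,7,8,9,10}→35  {1,2,3,5,7,8,9}→1  {2,3,5,7,8,9,10}→7  {3,5,6,7,8,9,10}→21  {4,5,6,7,8,9,10}→35
  8 left: {0,4,5,6,7,8,9,10}→70  {1,2,3,5,7,8,9,10}→8  {2,3,5,6,7,8,9,10}→28  {3,4,5,6,7,8,9,10}→56
  9 left: {0,3,4,5,6,7,8,9,10}→126  {1,2,3,5,6,7,8,9,10}→36  {2,3,4,5,6,7,8,9,10}→84
  placing 0:k first → 120 extensions
  placing 1:j first → 210 extensions
total linear extensions = 330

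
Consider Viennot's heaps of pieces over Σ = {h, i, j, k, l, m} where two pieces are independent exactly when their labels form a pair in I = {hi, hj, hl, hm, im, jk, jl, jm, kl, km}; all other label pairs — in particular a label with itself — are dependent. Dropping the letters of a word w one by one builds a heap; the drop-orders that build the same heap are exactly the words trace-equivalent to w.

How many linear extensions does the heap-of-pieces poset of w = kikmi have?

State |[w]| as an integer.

0(k) covers ∅
1(i) covers 0:k
2(k) covers 1:i
3(m) covers ∅
4(i) covers 2:k
floor of heap: 0:k, 3:m
completions by unplaced set U, small U first (add the entries for U minus each lowest piece of U):
  |U|=1: {3}:1  {4}:1
  |U|=2: {2,4}:1  {3,4}:2
  |U|=3: {1,2,4}:1  {2,3,4}:3
  start at 0(k): 4
  start at 3(m): 1
sum over floor = 5

5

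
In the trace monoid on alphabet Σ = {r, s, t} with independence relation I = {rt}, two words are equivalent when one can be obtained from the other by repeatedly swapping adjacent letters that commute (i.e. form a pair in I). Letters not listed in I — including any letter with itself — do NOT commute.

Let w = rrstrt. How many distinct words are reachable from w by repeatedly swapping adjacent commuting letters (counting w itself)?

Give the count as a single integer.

#0=r has no predecessor
#1=r depends on [0:r]
#2=s depends on [1:r]
#3=t depends on [2:s]
#4=r depends on [2:s]
#5=t depends on [3:t]
sources: [0:r]
N(rest) = Σ N(rest − s) over sources s of rest; N(one piece) = 1:
  size 1 → [4]=1  [5]=1
  size 2 → [3,5]=1  [4,5]=2
  size 3 → [3,4,5]=3
  size 4 → [2,3,4,5]=3
  first=0(r) contributes 3

3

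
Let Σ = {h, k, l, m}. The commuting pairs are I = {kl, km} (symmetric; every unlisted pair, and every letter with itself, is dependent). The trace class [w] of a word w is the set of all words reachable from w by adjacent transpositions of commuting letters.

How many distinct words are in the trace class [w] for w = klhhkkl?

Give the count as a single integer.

#0=k has no predecessor
#1=l has no predecessor
#2=h depends on [0:k, 1:l]
#3=h depends on [2:h]
#4=k depends on [3:h]
#5=k depends on [4:k]
#6=l depends on [3:h]
sources: [0:k, 1:l]
N(rest) = Σ N(rest − s) over sources s of rest; N(one piece) = 1:
  size 1 → [5]=1  [6]=1
  size 2 → [4,5]=1  [5,6]=2
  size 3 → [4,5,6]=3
  size 4 → [3,4,5,6]=3
  size 5 → [2,3,4,5,6]=3
  first=0(k) contributes 3
  first=1(l) contributes 3
|[w]| = 6

6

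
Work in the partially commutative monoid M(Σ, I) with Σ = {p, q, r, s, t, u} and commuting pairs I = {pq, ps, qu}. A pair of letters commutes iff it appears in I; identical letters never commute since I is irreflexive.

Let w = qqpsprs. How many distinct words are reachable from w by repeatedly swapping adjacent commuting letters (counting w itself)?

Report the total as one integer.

10

0(q) covers ∅
1(q) covers 0:q
2(p) covers ∅
3(s) covers 1:q
4(p) covers 2:p
5(r) covers 3:s, 4:p
6(s) covers 5:r
floor of heap: 0:q, 2:p
completions by unplaced set U, small U first (add the entries for U minus each lowest piece of U):
  |U|=1: {6}:1
  |U|=2: {5,6}:1
  |U|=3: {3,5,6}:1  {4,5,6}:1
  |U|=4: {1,3,5,6}:1  {2,4,5,6}:1  {3,4,5,6}:2
  |U|=5: {0,1,3,5,6}:1  {1,3,4,5,6}:3  {2,3,4,5,6}:3
  start at 0(q): 6
  start at 2(p): 4
sum over floor = 10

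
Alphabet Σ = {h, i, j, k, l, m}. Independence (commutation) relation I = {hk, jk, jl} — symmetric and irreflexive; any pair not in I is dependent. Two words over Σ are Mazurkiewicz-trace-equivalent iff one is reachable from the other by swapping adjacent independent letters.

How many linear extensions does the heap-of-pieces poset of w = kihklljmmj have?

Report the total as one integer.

drop 0:k onto floor
drop 1:i onto {0:k}
drop 2:h onto {1:i}
drop 3:k onto {1:i}
drop 4:l onto {2:h, 3:k}
drop 5:l onto {4:l}
drop 6:j onto {2:h}
drop 7:m onto {5:l, 6:j}
drop 8:m onto {7:m}
drop 9:j onto {8:m}
ground layer = {0:k}
drop-orders for the pieces not yet dropped (sum over which currently-grounded one goes next):
  1 to go: {9} 1
  2 to go: {8,9} 1
  3 to go: {7,8,9} 1
  4 to go: {5,7,8,9} 1  {6,7,8,9} 1
  5 to go: {4,5,7,8,9} 1  {5,6,7,8,9} 2
  6 to go: {3,4,5,7,8,9} 1  {4,5,6,7,8,9} 3
  7 to go: {2,4,5,6,7,8,9} 3  {3,4,5,6,7,8,9} 4
  8 to go: {2,3,4,5,6,7,8,9} 7
  if 0:k drops first: 7 orders

7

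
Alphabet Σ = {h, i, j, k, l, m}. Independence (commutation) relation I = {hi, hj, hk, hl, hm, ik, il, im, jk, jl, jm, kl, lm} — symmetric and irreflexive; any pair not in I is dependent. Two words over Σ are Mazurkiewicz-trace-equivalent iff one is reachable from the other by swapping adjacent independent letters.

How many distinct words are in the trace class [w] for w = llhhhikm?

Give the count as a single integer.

0(l) covers ∅
1(l) covers 0:l
2(h) covers ∅
3(h) covers 2:h
4(h) covers 3:h
5(i) covers ∅
6(k) covers ∅
7(m) covers 6:k
floor of heap: 0:l, 2:h, 5:i, 6:k
completions by unplaced set U, small U first (add the entries for U minus each lowest piece of U):
  |U|=1: {1}:1  {4}:1  {5}:1  {7}:1
  |U|=2: {0,1}:1  {1,4}:2  {1,5}:2  {1,7}:2  {3,4}:1  {4,5}:2  {4,7}:2  {5,7}:2  {6,7}:1
  |U|=3: {0,1,4}:3  {0,1,5}:3  {0,1,7}:3  {1,3,4}:3  {1,4,5}:6  {1,4,7}:6  {1,5,7}:6  {1,6,7}:3  {2,3,4}:1  {3,4,5}:3  {3,4,7}:3  {4,5,7}:6  {4,6,7}:3  {5,6,7}:3
  |U|=4: {0,1,3,4}:6  {0,1,4,5}:12  {0,1,4,7}:12  {0,1,5,7}:12  {0,1,6,7}:6  {1,2,3,4}:4  {1,3,4,5}:12  {1,3,4,7}:12  {1,4,5,7}:24  {1,4,6,7}:12  {1,5,6,7}:12  {2,3,4,5}:4  {2,3,4,7}:4  {3,4,5,7}:12  {3,4,6,7}:6  {4,5,6,7}:12
  |U|=5: {0,1,2,3,4}:10  {0,1,3,4,5}:30  {0,1,3,4,7}:30  {0,1,4,5,7}:60  {0,1,4,6,7}:30  {0,1,5,6,7}:30  {1,2,3,4,5}:20  {1,2,3,4,7}:20  {1,3,4,5,7}:60  {1,3,4,6,7}:30  {1,4,5,6,7}:60  {2,3,4,5,7}:20  {2,3,4,6,7}:10  {3,4,5,6,7}:30
  |U|=6: {0,1,2,3,4,5}:60  {0,1,2,3,4,7}:60  {0,1,3,4,5,7}:180  {0,1,3,4,6,7}:90  {0,1,4,5,6,7}:180  {1,2,3,4,5,7}:120  {1,2,3,4,6,7}:60  {1,3,4,5,6,7}:180  {2,3,4,5,6,7}:60
  start at 0(l): 420
  start at 2(h): 630
  start at 5(i): 210
  start at 6(k): 420
sum over floor = 1680

1680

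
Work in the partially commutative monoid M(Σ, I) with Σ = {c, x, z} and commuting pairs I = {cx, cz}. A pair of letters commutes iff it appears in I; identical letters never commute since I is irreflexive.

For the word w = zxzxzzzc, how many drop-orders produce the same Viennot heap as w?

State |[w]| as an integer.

8

0(z) covers ∅
1(x) covers 0:z
2(z) covers 1:x
3(x) covers 2:z
4(z) covers 3:x
5(z) covers 4:z
6(z) covers 5:z
7(c) covers ∅
floor of heap: 0:z, 7:c
completions by unplaced set U, small U first (add the entries for U minus each lowest piece of U):
  |U|=1: {6}:1  {7}:1
  |U|=2: {5,6}:1  {6,7}:2
  |U|=3: {4,5,6}:1  {5,6,7}:3
  |U|=4: {3,4,5,6}:1  {4,5,6,7}:4
  |U|=5: {2,3,4,5,6}:1  {3,4,5,6,7}:5
  |U|=6: {1,2,3,4,5,6}:1  {2,3,4,5,6,7}:6
  start at 0(z): 7
  start at 7(c): 1
sum over floor = 8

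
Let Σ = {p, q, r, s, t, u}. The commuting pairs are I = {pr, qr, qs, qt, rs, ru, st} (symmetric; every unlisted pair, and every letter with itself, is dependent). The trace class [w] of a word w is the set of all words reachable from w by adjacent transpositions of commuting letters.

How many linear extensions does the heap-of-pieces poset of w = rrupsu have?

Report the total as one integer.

15

piece 0:r — minimal
piece 1:r rests on {0:r}
piece 2:u — minimal
piece 3:p rests on {2:u}
piece 4:s rests on {3:p}
piece 5:u rests on {4:s}
minimal pieces: {0:r, 2:u}
ways to finish when only these pieces remain (= sum over removing one remaining piece with nothing left below it):
  1 left: {1}→1  {5}→1
  2 left: {0,1}→1  {1,5}→2  {4,5}→1
  3 left: {0,1,5}→3  {1,4,5}→3  {3,4,5}→1
  4 left: {0,1,4,5}→6  {1,3,4,5}→4  {2,3,4,5}→1
  placing 0:r first → 5 extensions
  placing 2:u first → 10 extensions
total linear extensions = 15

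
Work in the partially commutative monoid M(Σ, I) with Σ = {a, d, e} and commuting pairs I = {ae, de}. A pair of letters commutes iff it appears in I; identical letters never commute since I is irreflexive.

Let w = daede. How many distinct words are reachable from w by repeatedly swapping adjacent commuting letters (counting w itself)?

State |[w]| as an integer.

piece 0:d — minimal
piece 1:a rests on {0:d}
piece 2:e — minimal
piece 3:d rests on {1:a}
piece 4:e rests on {2:e}
minimal pieces: {0:d, 2:e}
ways to finish when only these pieces remain (= sum over removing one remaining piece with nothing left below it):
  1 left: {3}→1  {4}→1
  2 left: {1,3}→1  {2,4}→1  {3,4}→2
  3 left: {0,1,3}→1  {1,3,4}→3  {2,3,4}→3
  placing 0:d first → 6 extensions
  placing 2:e first → 4 extensions
total linear extensions = 10

10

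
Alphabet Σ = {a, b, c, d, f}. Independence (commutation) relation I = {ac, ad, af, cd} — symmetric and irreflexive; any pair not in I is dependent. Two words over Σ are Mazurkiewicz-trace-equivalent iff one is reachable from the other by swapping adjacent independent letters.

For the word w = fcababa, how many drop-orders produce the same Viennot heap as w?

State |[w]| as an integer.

piece 0:f — minimal
piece 1:c rests on {0:f}
piece 2:a — minimal
piece 3:b rests on {1:c, 2:a}
piece 4:a rests on {3:b}
piece 5:b rests on {4:a}
piece 6:a rests on {5:b}
minimal pieces: {0:f, 2:a}
ways to finish when only these pieces remain (= sum over removing one remaining piece with nothing left below it):
  1 left: {6}→1
  2 left: {5,6}→1
  3 left: {4,5,6}→1
  4 left: {3,4,5,6}→1
  5 left: {1,3,4,5,6}→1  {2,3,4,5,6}→1
  placing 0:f first → 2 extensions
  placing 2:a first → 1 extensions
total linear extensions = 3

3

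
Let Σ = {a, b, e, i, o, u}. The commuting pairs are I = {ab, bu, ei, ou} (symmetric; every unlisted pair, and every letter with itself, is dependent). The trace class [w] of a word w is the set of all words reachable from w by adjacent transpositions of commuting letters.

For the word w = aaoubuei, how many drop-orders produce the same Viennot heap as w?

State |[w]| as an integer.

drop 0:a onto floor
drop 1:a onto {0:a}
drop 2:o onto {1:a}
drop 3:u onto {1:a}
drop 4:b onto {2:o}
drop 5:u onto {3:u}
drop 6:e onto {4:b, 5:u}
drop 7:i onto {4:b, 5:u}
ground layer = {0:a}
drop-orders for the pieces not yet dropped (sum over which currently-grounded one goes next):
  1 to go: {6} 1  {7} 1
  2 to go: {6,7} 2
  3 to go: {4,6,7} 2  {5,6,7} 2
  4 to go: {2,4,6,7} 2  {3,5,6,7} 2  {4,5,6,7} 4
  5 to go: {2,4,5,6,7} 6  {3,4,5,6,7} 6
  6 to go: {2,3,4,5,6,7} 12
  if 0:a drops first: 12 orders

12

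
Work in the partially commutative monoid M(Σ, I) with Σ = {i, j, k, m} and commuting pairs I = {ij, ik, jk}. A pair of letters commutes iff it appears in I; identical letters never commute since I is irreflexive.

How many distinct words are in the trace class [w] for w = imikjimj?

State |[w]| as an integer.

0(i) covers ∅
1(m) covers 0:i
2(i) covers 1:m
3(k) covers 1:m
4(j) covers 1:m
5(i) covers 2:i
6(m) covers 3:k, 4:j, 5:i
7(j) covers 6:m
floor of heap: 0:i
completions by unplaced set U, small U first (add the entries for U minus each lowest piece of U):
  |U|=1: {7}:1
  |U|=2: {6,7}:1
  |U|=3: {3,6,7}:1  {4,6,7}:1  {5,6,7}:1
  |U|=4: {2,5,6,7}:1  {3,4,6,7}:2  {3,5,6,7}:2  {4,5,6,7}:2
  |U|=5: {2,3,5,6,7}:3  {2,4,5,6,7}:3  {3,4,5,6,7}:6
  |U|=6: {2,3,4,5,6,7}:12
  start at 0(i): 12

12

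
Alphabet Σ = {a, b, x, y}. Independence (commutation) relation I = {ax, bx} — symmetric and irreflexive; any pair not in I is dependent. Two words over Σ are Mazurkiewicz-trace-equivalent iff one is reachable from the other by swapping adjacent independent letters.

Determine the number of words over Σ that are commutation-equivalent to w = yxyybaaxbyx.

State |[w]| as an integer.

piece 0:y — minimal
piece 1:x rests on {0:y}
piece 2:y rests on {1:x}
piece 3:y rests on {2:y}
piece 4:b rests on {3:y}
piece 5:a rests on {4:b}
piece 6:a rests on {5:a}
piece 7:x rests on {3:y}
piece 8:b rests on {6:a}
piece 9:y rests on {7:x, 8:b}
piece 10:x rests on {9:y}
minimal pieces: {0:y}
ways to finish when only these pieces remain (= sum over removing one remaining piece with nothing left below it):
  1 left: {10}→1
  2 left: {9,10}→1
  3 left: {7,9,10}→1  {8,9,10}→1
  4 left: {6,8,9,10}→1  {7,8,9,10}→2
  5 left: {5,6,8,9,10}→1  {6,7,8,9,10}→3
  6 left: {4,5,6,8,9,10}→1  {5,6,7,8,9,10}→4
  7 left: {4,5,6,7,8,9,10}→5
  8 left: {3,4,5,6,7,8,9,10}→5
  9 left: {2,3,4,5,6,7,8,9,10}→5
  placing 0:y first → 5 extensions

5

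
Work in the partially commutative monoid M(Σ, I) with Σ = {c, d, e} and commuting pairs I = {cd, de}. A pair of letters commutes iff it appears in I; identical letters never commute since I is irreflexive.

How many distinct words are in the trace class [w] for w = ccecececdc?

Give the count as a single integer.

10

piece 0:c — minimal
piece 1:c rests on {0:c}
piece 2:e rests on {1:c}
piece 3:c rests on {2:e}
piece 4:e rests on {3:c}
piece 5:c rests on {4:e}
piece 6:e rests on {5:c}
piece 7:c rests on {6:e}
piece 8:d — minimal
piece 9:c rests on {7:c}
minimal pieces: {0:c, 8:d}
ways to finish when only these pieces remain (= sum over removing one remaining piece with nothing left below it):
  1 left: {8}→1  {9}→1
  2 left: {7,9}→1  {8,9}→2
  3 left: {6,7,9}→1  {7,8,9}→3
  4 left: {5,6,7,9}→1  {6,7,8,9}→4
  5 left: {4,5,6,7,9}→1  {5,6,7,8,9}→5
  6 left: {3,4,5,6,7,9}→1  {4,5,6,7,8,9}→6
  7 left: {2,3,4,5,6,7,9}→1  {3,4,5,6,7,8,9}→7
  8 left: {1,2,3,4,5,6,7,9}→1  {2,3,4,5,6,7,8,9}→8
  placing 0:c first → 9 extensions
  placing 8:d first → 1 extensions
total linear extensions = 10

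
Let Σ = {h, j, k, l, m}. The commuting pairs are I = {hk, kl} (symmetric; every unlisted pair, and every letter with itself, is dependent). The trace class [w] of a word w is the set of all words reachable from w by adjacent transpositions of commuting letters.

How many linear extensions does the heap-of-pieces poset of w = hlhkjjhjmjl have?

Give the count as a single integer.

4

0(h) covers ∅
1(l) covers 0:h
2(h) covers 1:l
3(k) covers ∅
4(j) covers 2:h, 3:k
5(j) covers 4:j
6(h) covers 5:j
7(j) covers 6:h
8(m) covers 7:j
9(j) covers 8:m
10(l) covers 9:j
floor of heap: 0:h, 3:k
completions by unplaced set U, small U first (add the entries for U minus each lowest piece of U):
  |U|=1: {10}:1
  |U|=2: {9,10}:1
  |U|=3: {8,9,10}:1
  |U|=4: {7,8,9,10}:1
  |U|=5: {6,7,8,9,10}:1
  |U|=6: {5,6,7,8,9,10}:1
  |U|=7: {4,5,6,7,8,9,10}:1
  |U|=8: {2,4,5,6,7,8,9,10}:1  {3,4,5,6,7,8,9,10}:1
  |U|=9: {1,2,4,5,6,7,8,9,10}:1  {2,3,4,5,6,7,8,9,10}:2
  start at 0(h): 3
  start at 3(k): 1
sum over floor = 4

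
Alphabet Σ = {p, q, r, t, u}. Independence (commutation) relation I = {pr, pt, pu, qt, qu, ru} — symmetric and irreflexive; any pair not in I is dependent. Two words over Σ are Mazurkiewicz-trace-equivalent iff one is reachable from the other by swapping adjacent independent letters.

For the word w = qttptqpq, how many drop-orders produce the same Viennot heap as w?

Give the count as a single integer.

56

drop 0:q onto floor
drop 1:t onto floor
drop 2:t onto {1:t}
drop 3:p onto {0:q}
drop 4:t onto {2:t}
drop 5:q onto {3:p}
drop 6:p onto {5:q}
drop 7:q onto {6:p}
ground layer = {0:q, 1:t}
drop-orders for the pieces not yet dropped (sum over which currently-grounded one goes next):
  1 to go: {4} 1  {7} 1
  2 to go: {2,4} 1  {4,7} 2  {6,7} 1
  3 to go: {1,2,4} 1  {2,4,7} 3  {4,6,7} 3  {5,6,7} 1
  4 to go: {1,2,4,7} 4  {2,4,6,7} 6  {3,5,6,7} 1  {4,5,6,7} 4
  5 to go: {0,3,5,6,7} 1  {1,2,4,6,7} 10  {2,4,5,6,7} 10  {3,4,5,6,7} 5
  6 to go: {0,3,4,5,6,7} 6  {1,2,4,5,6,7} 20  {2,3,4,5,6,7} 15
  if 0:q drops first: 35 orders
  if 1:t drops first: 21 orders
heap linearizations: 56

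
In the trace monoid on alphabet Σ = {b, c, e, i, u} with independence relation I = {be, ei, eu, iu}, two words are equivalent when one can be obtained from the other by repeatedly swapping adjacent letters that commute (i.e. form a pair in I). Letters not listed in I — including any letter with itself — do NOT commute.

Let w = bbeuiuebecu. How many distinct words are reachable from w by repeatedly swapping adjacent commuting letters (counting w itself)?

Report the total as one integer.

252

0(b) covers ∅
1(b) covers 0:b
2(e) covers ∅
3(u) covers 1:b
4(i) covers 1:b
5(u) covers 3:u
6(e) covers 2:e
7(b) covers 4:i, 5:u
8(e) covers 6:e
9(c) covers 7:b, 8:e
10(u) covers 9:c
floor of heap: 0:b, 2:e
completions by unplaced set U, small U first (add the entries for U minus each lowest piece of U):
  |U|=1: {10}:1
  |U|=2: {9,10}:1
  |U|=3: {7,9,10}:1  {8,9,10}:1
  |U|=4: {4,7,9,10}:1  {5,7,9,10}:1  {6,8,9,10}:1  {7,8,9,10}:2
  |U|=5: {2,6,8,9,10}:1  {3,5,7,9,10}:1  {4,5,7,9,10}:2  {4,7,8,9,10}:3  {5,7,8,9,10}:3  {6,7,8,9,10}:3
  |U|=6: {2,6,7,8,9,10}:4  {3,4,5,7,9,10}:3  {3,5,7,8,9,10}:4  {4,5,7,8,9,10}:8  {4,6,7,8,9,10}:6  {5,6,7,8,9,10}:6
  |U|=7: {1,3,4,5,7,9,10}:3  {2,4,6,7,8,9,10}:10  {2,5,6,7,8,9,10}:10  {3,4,5,7,8,9,10}:15  {3,5,6,7,8,9,10}:10  {4,5,6,7,8,9,10}:20
  |U|=8: {0,1,3,4,5,7,9,10}:3  {1,3,4,5,7,8,9,10}:18  {2,3,5,6,7,8,9,10}:20  {2,4,5,6,7,8,9,10}:40  {3,4,5,6,7,8,9,10}:45
  |U|=9: {0,1,3,4,5,7,8,9,10}:21  {1,3,4,5,6,7,8,9,10}:63  {2,3,4,5,6,7,8,9,10}:105
  start at 0(b): 168
  start at 2(e): 84
sum over floor = 252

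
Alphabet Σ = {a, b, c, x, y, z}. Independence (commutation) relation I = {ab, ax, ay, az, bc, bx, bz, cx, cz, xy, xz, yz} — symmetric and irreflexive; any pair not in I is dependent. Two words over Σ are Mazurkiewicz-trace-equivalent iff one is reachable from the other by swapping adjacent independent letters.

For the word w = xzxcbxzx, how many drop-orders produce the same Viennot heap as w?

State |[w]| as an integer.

840

piece 0:x — minimal
piece 1:z — minimal
piece 2:x rests on {0:x}
piece 3:c — minimal
piece 4:b — minimal
piece 5:x rests on {2:x}
piece 6:z rests on {1:z}
piece 7:x rests on {5:x}
minimal pieces: {0:x, 1:z, 3:c, 4:b}
ways to finish when only these pieces remain (= sum over removing one remaining piece with nothing left below it):
  1 left: {3}→1  {4}→1  {6}→1  {7}→1
  2 left: {1,6}→1  {3,4}→2  {3,6}→2  {3,7}→2  {4,6}→2  {4,7}→2  {5,7}→1  {6,7}→2
  3 left: {1,3,6}→3  {1,4,6}→3  {1,6,7}→3  {2,5,7}→1  {3,4,6}→6  {3,4,7}→6  {3,5,7}→3  {3,6,7}→6  {4,5,7}→3  {4,6,7}→6  {5,6,7}→3
  4 left: {0,2,5,7}→1  {1,3,4,6}→12  {1,3,6,7}→12  {1,4,6,7}→12  {1,5,6,7}→6  {2,3,5,7}→4  {2,4,5,7}→4  {2,5,6,7}→4  {3,4,5,7}→12  {3,4,6,7}→24  {3,5,6,7}→12  {4,5,6,7}→12
  5 left: {0,2,3,5,7}→5  {0,2,4,5,7}→5  {0,2,5,6,7}→5  {1,2,5,6,7}→10  {1,3,4,6,7}→60  {1,3,5,6,7}→30  {1,4,5,6,7}→30  {2,3,4,5,7}→20  {2,3,5,6,7}→20  {2,4,5,6,7}→20  {3,4,5,6,7}→60
  6 left: {0,1,2,5,6,7}→15  {0,2,3,4,5,7}→30  {0,2,3,5,6,7}→30  {0,2,4,5,6,7}→30  {1,2,3,5,6,7}→60  {1,2,4,5,6,7}→60  {1,3,4,5,6,7}→180  {2,3,4,5,6,7}→120
  placing 0:x first → 420 extensions
  placing 1:z first → 210 extensions
  placing 3:c first → 105 extensions
  placing 4:b first → 105 extensions
total linear extensions = 840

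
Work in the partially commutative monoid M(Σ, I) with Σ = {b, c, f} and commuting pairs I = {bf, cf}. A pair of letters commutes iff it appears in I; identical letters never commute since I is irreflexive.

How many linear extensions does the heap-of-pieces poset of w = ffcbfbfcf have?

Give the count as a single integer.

126

#0=f has no predecessor
#1=f depends on [0:f]
#2=c has no predecessor
#3=b depends on [2:c]
#4=f depends on [1:f]
#5=b depends on [3:b]
#6=f depends on [4:f]
#7=c depends on [5:b]
#8=f depends on [6:f]
sources: [0:f, 2:c]
N(rest) = Σ N(rest − s) over sources s of rest; N(one piece) = 1:
  size 1 → [7]=1  [8]=1
  size 2 → [5,7]=1  [6,8]=1  [7,8]=2
  size 3 → [3,5,7]=1  [4,6,8]=1  [5,7,8]=3  [6,7,8]=3
  size 4 → [1,4,6,8]=1  [2,3,5,7]=1  [3,5,7,8]=4  [4,6,7,8]=4  [5,6,7,8]=6
  size 5 → [0,1,4,6,8]=1  [1,4,6,7,8]=5  [2,3,5,7,8]=5  [3,5,6,7,8]=10  [4,5,6,7,8]=10
  size 6 → [0,1,4,6,7,8]=6  [1,4,5,6,7,8]=15  [2,3,5,6,7,8]=15  [3,4,5,6,7,8]=20
  size 7 → [0,1,4,5,6,7,8]=21  [1,3,4,5,6,7,8]=35  [2,3,4,5,6,7,8]=35
  first=0(f) contributes 70
  first=2(c) contributes 56
|[w]| = 126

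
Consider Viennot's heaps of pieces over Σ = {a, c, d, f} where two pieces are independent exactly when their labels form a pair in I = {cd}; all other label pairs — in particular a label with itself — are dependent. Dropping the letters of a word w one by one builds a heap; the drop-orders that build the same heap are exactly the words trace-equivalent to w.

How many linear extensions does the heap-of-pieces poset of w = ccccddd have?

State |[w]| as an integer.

drop 0:c onto floor
drop 1:c onto {0:c}
drop 2:c onto {1:c}
drop 3:c onto {2:c}
drop 4:d onto floor
drop 5:d onto {4:d}
drop 6:d onto {5:d}
ground layer = {0:c, 4:d}
drop-orders for the pieces not yet dropped (sum over which currently-grounded one goes next):
  1 to go: {3} 1  {6} 1
  2 to go: {2,3} 1  {3,6} 2  {5,6} 1
  3 to go: {1,2,3} 1  {2,3,6} 3  {3,5,6} 3  {4,5,6} 1
  4 to go: {0,1,2,3} 1  {1,2,3,6} 4  {2,3,5,6} 6  {3,4,5,6} 4
  5 to go: {0,1,2,3,6} 5  {1,2,3,5,6} 10  {2,3,4,5,6} 10
  if 0:c drops first: 20 orders
  if 4:d drops first: 15 orders
heap linearizations: 35

35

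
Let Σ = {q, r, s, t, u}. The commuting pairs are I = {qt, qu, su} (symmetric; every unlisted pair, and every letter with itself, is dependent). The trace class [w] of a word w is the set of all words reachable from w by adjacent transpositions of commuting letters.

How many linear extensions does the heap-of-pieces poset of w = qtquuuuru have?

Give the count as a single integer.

#0=q has no predecessor
#1=t has no predecessor
#2=q depends on [0:q]
#3=u depends on [1:t]
#4=u depends on [3:u]
#5=u depends on [4:u]
#6=u depends on [5:u]
#7=r depends on [2:q, 6:u]
#8=u depends on [7:r]
sources: [0:q, 1:t]
N(rest) = Σ N(rest − s) over sources s of rest; N(one piece) = 1:
  size 1 → [8]=1
  size 2 → [7,8]=1
  size 3 → [2,7,8]=1  [6,7,8]=1
  size 4 → [0,2,7,8]=1  [2,6,7,8]=2  [5,6,7,8]=1
  size 5 → [0,2,6,7,8]=3  [2,5,6,7,8]=3  [4,5,6,7,8]=1
  size 6 → [0,2,5,6,7,8]=6  [2,4,5,6,7,8]=4  [3,4,5,6,7,8]=1
  size 7 → [0,2,4,5,6,7,8]=10  [1,3,4,5,6,7,8]=1  [2,3,4,5,6,7,8]=5
  first=0(q) contributes 6
  first=1(t) contributes 15
|[w]| = 21

21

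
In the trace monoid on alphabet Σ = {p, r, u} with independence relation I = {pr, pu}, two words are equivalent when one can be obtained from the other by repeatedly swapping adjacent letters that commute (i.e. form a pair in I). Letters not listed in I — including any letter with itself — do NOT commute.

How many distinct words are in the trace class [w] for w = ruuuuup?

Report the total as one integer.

7

piece 0:r — minimal
piece 1:u rests on {0:r}
piece 2:u rests on {1:u}
piece 3:u rests on {2:u}
piece 4:u rests on {3:u}
piece 5:u rests on {4:u}
piece 6:p — minimal
minimal pieces: {0:r, 6:p}
ways to finish when only these pieces remain (= sum over removing one remaining piece with nothing left below it):
  1 left: {5}→1  {6}→1
  2 left: {4,5}→1  {5,6}→2
  3 left: {3,4,5}→1  {4,5,6}→3
  4 left: {2,3,4,5}→1  {3,4,5,6}→4
  5 left: {1,2,3,4,5}→1  {2,3,4,5,6}→5
  placing 0:r first → 6 extensions
  placing 6:p first → 1 extensions
total linear extensions = 7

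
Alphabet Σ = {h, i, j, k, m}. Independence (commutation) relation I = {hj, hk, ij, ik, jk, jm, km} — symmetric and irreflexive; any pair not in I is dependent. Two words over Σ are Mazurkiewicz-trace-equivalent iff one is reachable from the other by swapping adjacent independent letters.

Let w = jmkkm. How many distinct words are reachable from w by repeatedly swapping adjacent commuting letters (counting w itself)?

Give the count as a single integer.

30

drop 0:j onto floor
drop 1:m onto floor
drop 2:k onto floor
drop 3:k onto {2:k}
drop 4:m onto {1:m}
ground layer = {0:j, 1:m, 2:k}
drop-orders for the pieces not yet dropped (sum over which currently-grounded one goes next):
  1 to go: {0} 1  {3} 1  {4} 1
  2 to go: {0,3} 2  {0,4} 2  {1,4} 1  {2,3} 1  {3,4} 2
  3 to go: {0,1,4} 3  {0,2,3} 3  {0,3,4} 6  {1,3,4} 3  {2,3,4} 3
  if 0:j drops first: 6 orders
  if 1:m drops first: 12 orders
  if 2:k drops first: 12 orders
heap linearizations: 30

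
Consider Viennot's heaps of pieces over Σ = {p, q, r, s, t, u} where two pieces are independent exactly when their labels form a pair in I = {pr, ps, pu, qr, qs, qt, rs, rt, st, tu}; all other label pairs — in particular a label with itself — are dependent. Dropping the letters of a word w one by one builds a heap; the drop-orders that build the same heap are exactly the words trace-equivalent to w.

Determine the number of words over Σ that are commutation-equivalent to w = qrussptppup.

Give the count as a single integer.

378

drop 0:q onto floor
drop 1:r onto floor
drop 2:u onto {0:q, 1:r}
drop 3:s onto {2:u}
drop 4:s onto {3:s}
drop 5:p onto {0:q}
drop 6:t onto {5:p}
drop 7:p onto {6:t}
drop 8:p onto {7:p}
drop 9:u onto {4:s}
drop 10:p onto {8:p}
ground layer = {0:q, 1:r}
drop-orders for the pieces not yet dropped (sum over which currently-grounded one goes next):
  1 to go: {9} 1  {10} 1
  2 to go: {4,9} 1  {8,10} 1  {9,10} 2
  3 to go: {3,4,9} 1  {4,9,10} 3  {7,8,10} 1  {8,9,10} 3
  4 to go: {2,3,4,9} 1  {3,4,9,10} 4  {4,8,9,10} 6  {6,7,8,10} 1  {7,8,9,10} 4
  5 to go: {1,2,3,4,9} 1  {2,3,4,9,10} 5  {3,4,8,9,10} 10  {4,7,8,9,10} 10  {5,6,7,8,10} 1  {6,7,8,9,10} 5
  6 to go: {1,2,3,4,9,10} 6  {2,3,4,8,9,10} 15  {3,4,7,8,9,10} 20  {4,6,7,8,9,10} 15  {5,6,7,8,9,10} 6
  7 to go: {1,2,3,4,8,9,10} 21  {2,3,4,7,8,9,10} 35  {3,4,6,7,8,9,10} 35  {4,5,6,7,8,9,10} 21
  8 to go: {1,2,3,4,7,8,9,10} 56  {2,3,4,6,7,8,9,10} 70  {3,4,5,6,7,8,9,10} 56
  9 to go: {1,2,3,4,6,7,8,9,10} 126  {2,3,4,5,6,7,8,9,10} 126
  if 0:q drops first: 252 orders
  if 1:r drops first: 126 orders
heap linearizations: 378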